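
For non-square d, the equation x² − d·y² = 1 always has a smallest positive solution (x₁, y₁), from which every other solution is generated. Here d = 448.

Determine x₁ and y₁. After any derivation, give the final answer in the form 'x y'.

d=448: √d = [21; 6,42] (ℓ=2, even), read p_1/q_1
step 0: (21, 1)  from 21·(1,0) + (0,1)
step 1: (127, 6)  from 6·(21,1) + (1,0)
fundamental: x₁=127, y₁=6  (since 16129 − 448·36 = 1)

127 6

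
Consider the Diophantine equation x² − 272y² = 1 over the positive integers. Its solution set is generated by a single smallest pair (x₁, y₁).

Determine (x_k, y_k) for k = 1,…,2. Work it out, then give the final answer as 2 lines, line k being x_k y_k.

[16; 2,32] for √272; ℓ=2 ⇒ convergent index 1
step 0: (16, 1)  from 16·(1,0) + (0,1)
step 1: (33, 2)  from 2·(16,1) + (1,0)
(x₁, y₁) = (33, 2);  33² − 272·2² = 1 ✓
n=2: (33,2)∘(33,2) = (33·33+272·2·2, 33·2+2·33) = (2177,132)

33 2
2177 132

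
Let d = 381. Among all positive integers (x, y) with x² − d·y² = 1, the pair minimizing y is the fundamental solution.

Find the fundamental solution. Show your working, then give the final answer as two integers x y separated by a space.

1015 52

[19; 1,1,12,1,1,38] for √381; ℓ=6 ⇒ convergent index 5
step 0: (19, 1)  from 19·(1,0) + (0,1)
step 1: (20, 1)  from 1·(19,1) + (1,0)
step 2: (39, 2)  from 1·(20,1) + (19,1)
step 3: (488, 25)  from 12·(39,2) + (20,1)
step 4: (527, 27)  from 1·(488,25) + (39,2)
step 5: (1015, 52)  from 1·(527,27) + (488,25)
→ (1015, 52).  Check: 1015²=1030225, 381·52²=1030224, difference 1.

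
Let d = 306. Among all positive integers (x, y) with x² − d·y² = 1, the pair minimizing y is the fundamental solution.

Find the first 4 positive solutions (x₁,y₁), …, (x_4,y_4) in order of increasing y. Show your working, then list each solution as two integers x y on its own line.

d=306: √d = [17; 2,34] (ℓ=2, even), read p_1/q_1
i=0: a=17 ⇒ p=17, q=1
i=1: a=2 ⇒ p=35, q=2
(x₁, y₁) = (35, 2);  35² − 306·2² = 1 ✓
n=2: (35,2)∘(35,2) = (35·35+306·2·2, 35·2+2·35) = (2449,140)
n=3: (2449,140)∘(35,2) = (35·2449+306·2·140, 35·140+2·2449) = (171395,9798)
n=4: (171395,9798)∘(35,2) = (35·171395+306·2·9798, 35·9798+2·171395) = (11995201,685720)

35 2
2449 140
171395 9798
11995201 685720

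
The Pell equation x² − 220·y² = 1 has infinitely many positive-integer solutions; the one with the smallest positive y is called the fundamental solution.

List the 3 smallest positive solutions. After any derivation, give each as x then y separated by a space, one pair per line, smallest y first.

[14; 1,4,1,28] for √220; ℓ=4 ⇒ convergent index 3
i=0: a=14 ⇒ p=14, q=1
i=1: a=1 ⇒ p=15, q=1
i=2: a=4 ⇒ p=74, q=5
i=3: a=1 ⇒ p=89, q=6
→ (89, 6).  Check: 89²=7921, 220·6²=7920, difference 1.
k=2:  x_2 = 89·89+220·6·6 = 15841,  y_2 = 89·6+6·89 = 1068
k=3:  x_3 = 89·15841+220·6·1068 = 2819609,  y_3 = 89·1068+6·15841 = 190098

89 6
15841 1068
2819609 190098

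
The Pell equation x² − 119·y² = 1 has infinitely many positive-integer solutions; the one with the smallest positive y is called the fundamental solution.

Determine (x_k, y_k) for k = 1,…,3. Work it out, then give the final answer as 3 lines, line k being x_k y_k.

√119 → a₀=10, period (1,9,1,20); ℓ=4 even so k=3
a_0=10:  p_0=10·1+0=10,  q_0=10·0+1=1
a_1=1:  p_1=1·10+1=11,  q_1=1·1+0=1
a_2=9:  p_2=9·11+10=109,  q_2=9·1+1=10
a_3=1:  p_3=1·109+11=120,  q_3=1·10+1=11
→ (120, 11).  Check: 120²=14400, 119·11²=14399, difference 1.
k=2:  x_2 = 120·120+119·11·11 = 28799,  y_2 = 120·11+11·120 = 2640
k=3:  x_3 = 120·28799+119·11·2640 = 6911640,  y_3 = 120·2640+11·28799 = 633589

120 11
28799 2640
6911640 633589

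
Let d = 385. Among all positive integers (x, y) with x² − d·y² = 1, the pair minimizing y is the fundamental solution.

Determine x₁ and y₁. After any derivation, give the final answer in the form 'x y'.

95831 4884

[19; 1,1,1,1,1,…,1,1,38] for √385; ℓ=16 ⇒ convergent index 15
a_0=19:  p_0=19·1+0=19,  q_0=19·0+1=1
a_1=1:  p_1=1·19+1=20,  q_1=1·1+0=1
a_2=1:  p_2=1·20+19=39,  q_2=1·1+1=2
a_3=1:  p_3=1·39+20=59,  q_3=1·2+1=3
a_4=1:  p_4=1·59+39=98,  q_4=1·3+2=5
…
a_8=2:  p_8=2·726+569=2021,  q_8=2·37+29=103
…
a_14=1:  p_14=1·36280+23271=59551,  q_14=1·1849+1186=3035
a_15=1:  p_15=1·59551+36280=95831,  q_15=1·3035+1849=4884
→ (95831, 4884).  Check: 95831²=9183580561, 385·4884²=9183580560, difference 1.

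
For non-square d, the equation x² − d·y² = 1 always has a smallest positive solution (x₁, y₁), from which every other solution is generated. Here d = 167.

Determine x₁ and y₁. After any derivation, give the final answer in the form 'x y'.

√167 → a₀=12, period (1,11,1,24); ℓ=4 even so k=3
k=0  a_k=12  p_k/q_k = 12/1
…
k=2  a_k=11  p_k/q_k = 155/12
k=3  a_k=1  p_k/q_k = 168/13
→ (168, 13).  Check: 168²=28224, 167·13²=28223, difference 1.

168 13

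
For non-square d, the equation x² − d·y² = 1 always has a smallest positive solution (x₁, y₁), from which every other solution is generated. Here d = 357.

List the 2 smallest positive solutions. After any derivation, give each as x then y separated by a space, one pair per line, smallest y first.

3401 180
23133601 1224360

[18; 1,8,2,8,1,36] for √357; ℓ=6 ⇒ convergent index 5
k=0  a_k=18  p_k/q_k = 18/1
k=1  a_k=1  p_k/q_k = 19/1
k=2  a_k=8  p_k/q_k = 170/9
…
k=4  a_k=8  p_k/q_k = 3042/161
k=5  a_k=1  p_k/q_k = 3401/180
(x₁, y₁) = (3401, 180);  3401² − 357·180² = 1 ✓
(x_2, y_2) = (3401·3401 + 357·180·180, 3401·180 + 180·3401) = (23133601, 1224360)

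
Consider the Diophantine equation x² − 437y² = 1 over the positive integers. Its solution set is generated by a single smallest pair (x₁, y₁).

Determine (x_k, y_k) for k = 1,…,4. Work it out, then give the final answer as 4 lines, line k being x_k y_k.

√437 → a₀=20, period (1,9,2,9,1,40); ℓ=6 even so k=5
step 0: (20, 1)  from 20·(1,0) + (0,1)
…
step 2: (209, 10)  from 9·(21,1) + (20,1)
step 3: (439, 21)  from 2·(209,10) + (21,1)
step 4: (4160, 199)  from 9·(439,21) + (209,10)
step 5: (4599, 220)  from 1·(4160,199) + (439,21)
fundamental: x₁=4599, y₁=220  (since 21150801 − 437·48400 = 1)
(x_2, y_2) = (4599·4599 + 437·220·220, 4599·220 + 220·4599) = (42301601, 2023560)
(x_3, y_3) = (4599·42301601 + 437·220·2023560, 4599·2023560 + 220·42301601) = (389090121399, 18612704660)
(x_4, y_4) = (4599·389090121399 + 437·220·18612704660, 4599·18612704660 + 220·389090121399) = (3578850894326401, 171199655439120)

4599 220
42301601 2023560
389090121399 18612704660
3578850894326401 171199655439120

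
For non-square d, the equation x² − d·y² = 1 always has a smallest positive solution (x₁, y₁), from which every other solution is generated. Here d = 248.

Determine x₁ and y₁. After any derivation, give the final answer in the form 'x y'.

63 4

√248 → a₀=15, period (1,2,1,30); ℓ=4 even so k=3
k=0  a_k=15  p_k/q_k = 15/1
…
k=2  a_k=2  p_k/q_k = 47/3
k=3  a_k=1  p_k/q_k = 63/4
(x₁, y₁) = (63, 4);  63² − 248·4² = 1 ✓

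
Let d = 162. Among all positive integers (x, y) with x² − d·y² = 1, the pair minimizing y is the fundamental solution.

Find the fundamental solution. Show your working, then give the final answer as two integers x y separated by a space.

[12; 1,2,1,2,12,2,1,2,1,24] for √162; ℓ=10 ⇒ convergent index 9
step 0: (12, 1)  from 12·(1,0) + (0,1)
step 1: (13, 1)  from 1·(12,1) + (1,0)
step 2: (38, 3)  from 2·(13,1) + (12,1)
step 3: (51, 4)  from 1·(38,3) + (13,1)
…
step 6: (3602, 283)  from 2·(1731,136) + (140,11)
…
step 8: (14268, 1121)  from 2·(5333,419) + (3602,283)
step 9: (19601, 1540)  from 1·(14268,1121) + (5333,419)
(x₁, y₁) = (19601, 1540);  19601² − 162·1540² = 1 ✓

19601 1540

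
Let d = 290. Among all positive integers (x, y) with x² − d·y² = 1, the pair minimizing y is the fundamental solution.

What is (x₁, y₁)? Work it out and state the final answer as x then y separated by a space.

d=290: √d = [17; 34] (ℓ=1, odd), read p_1/q_1
i=0: a=17 ⇒ p=17, q=1
i=1: a=34 ⇒ p=579, q=34
→ (579, 34).  Check: 579²=335241, 290·34²=335240, difference 1.

579 34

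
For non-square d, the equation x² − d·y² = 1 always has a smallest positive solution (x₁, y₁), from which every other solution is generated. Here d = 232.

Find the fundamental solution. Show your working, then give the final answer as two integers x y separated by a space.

19603 1287

[15; 4,3,7,3,4,30] for √232; ℓ=6 ⇒ convergent index 5
a_0=15:  p_0=15·1+0=15,  q_0=15·0+1=1
a_1=4:  p_1=4·15+1=61,  q_1=4·1+0=4
…
a_4=3:  p_4=3·1447+198=4539,  q_4=3·95+13=298
a_5=4:  p_5=4·4539+1447=19603,  q_5=4·298+95=1287
→ (19603, 1287).  Check: 19603²=384277609, 232·1287²=384277608, difference 1.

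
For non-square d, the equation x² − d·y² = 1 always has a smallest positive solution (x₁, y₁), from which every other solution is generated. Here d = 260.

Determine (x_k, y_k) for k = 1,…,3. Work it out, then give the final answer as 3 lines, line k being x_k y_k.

√260 = [16; 8,32, …], period ℓ=2 (even) → k=1
i=0: a=16 ⇒ p=16, q=1
i=1: a=8 ⇒ p=129, q=8
→ (129, 8).  Check: 129²=16641, 260·8²=16640, difference 1.
k=2:  x_2 = 129·129+260·8·8 = 33281,  y_2 = 129·8+8·129 = 2064
k=3:  x_3 = 129·33281+260·8·2064 = 8586369,  y_3 = 129·2064+8·33281 = 532504

129 8
33281 2064
8586369 532504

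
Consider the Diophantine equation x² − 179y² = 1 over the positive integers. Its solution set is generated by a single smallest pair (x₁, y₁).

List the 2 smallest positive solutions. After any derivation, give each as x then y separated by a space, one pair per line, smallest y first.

[13; 2,1,1,1,3,…,1,2,26] for √179; ℓ=14 ⇒ convergent index 13
i=0: a=13 ⇒ p=13, q=1
i=1: a=2 ⇒ p=27, q=2
i=2: a=1 ⇒ p=40, q=3
…
i=5: a=3 ⇒ p=388, q=29
…
i=12: a=1 ⇒ p=1588459, q=118727
i=13: a=2 ⇒ p=4190210, q=313191
fundamental: x₁=4190210, y₁=313191  (since 17557859844100 − 179·98088602481 = 1)
n=2: (4190210,313191)∘(4190210,313191) = (4190210·4190210+179·313191·313191, 4190210·313191+313191·4190210) = (35115719688199,2624672120220)

4190210 313191
35115719688199 2624672120220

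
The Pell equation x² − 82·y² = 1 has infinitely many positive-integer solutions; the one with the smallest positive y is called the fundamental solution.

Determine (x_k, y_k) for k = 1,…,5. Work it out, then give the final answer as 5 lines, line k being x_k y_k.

163 18
53137 5868
17322499 1912950
5647081537 623615832
1840931258563 203296848282

[9; 18] for √82; ℓ=1 ⇒ convergent index 1
a_0=9:  p_0=9·1+0=9,  q_0=9·0+1=1
a_1=18:  p_1=18·9+1=163,  q_1=18·1+0=18
(x₁, y₁) = (163, 18);  163² − 82·18² = 1 ✓
(163+18√82)^2 = 53137 + 5868√82
(163+18√82)^3 = 17322499 + 1912950√82
(163+18√82)^4 = 5647081537 + 623615832√82
(163+18√82)^5 = 1840931258563 + 203296848282√82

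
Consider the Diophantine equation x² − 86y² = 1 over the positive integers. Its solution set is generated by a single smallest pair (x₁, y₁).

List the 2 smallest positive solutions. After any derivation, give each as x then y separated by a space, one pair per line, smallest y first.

10405 1122
216528049 23348820

[9; 3,1,1,1,8,1,1,1,3,18] for √86; ℓ=10 ⇒ convergent index 9
step 0: (9, 1)  from 9·(1,0) + (0,1)
…
step 4: (102, 11)  from 1·(65,7) + (37,4)
…
step 6: (983, 106)  from 1·(881,95) + (102,11)
…
step 8: (2847, 307)  from 1·(1864,201) + (983,106)
step 9: (10405, 1122)  from 3·(2847,307) + (1864,201)
→ (10405, 1122).  Check: 10405²=108264025, 86·1122²=108264024, difference 1.
n=2: (10405,1122)∘(10405,1122) = (10405·10405+86·1122·1122, 10405·1122+1122·10405) = (216528049,23348820)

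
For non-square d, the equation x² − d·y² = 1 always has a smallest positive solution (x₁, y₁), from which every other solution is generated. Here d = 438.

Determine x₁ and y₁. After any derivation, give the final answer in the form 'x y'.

293 14

d=438: √d = [20; 1,12,1,40] (ℓ=4, even), read p_3/q_3
a_0=20:  p_0=20·1+0=20,  q_0=20·0+1=1
…
a_2=12:  p_2=12·21+20=272,  q_2=12·1+1=13
a_3=1:  p_3=1·272+21=293,  q_3=1·13+1=14
(x₁, y₁) = (293, 14);  293² − 438·14² = 1 ✓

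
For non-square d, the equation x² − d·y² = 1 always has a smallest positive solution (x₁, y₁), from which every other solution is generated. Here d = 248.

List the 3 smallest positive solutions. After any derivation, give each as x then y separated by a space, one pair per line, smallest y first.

√248 → a₀=15, period (1,2,1,30); ℓ=4 even so k=3
a_0=15:  p_0=15·1+0=15,  q_0=15·0+1=1
…
a_2=2:  p_2=2·16+15=47,  q_2=2·1+1=3
a_3=1:  p_3=1·47+16=63,  q_3=1·3+1=4
→ (63, 4).  Check: 63²=3969, 248·4²=3968, difference 1.
(63+4√248)^2 = 7937 + 504√248
(63+4√248)^3 = 999999 + 63500√248

63 4
7937 504
999999 63500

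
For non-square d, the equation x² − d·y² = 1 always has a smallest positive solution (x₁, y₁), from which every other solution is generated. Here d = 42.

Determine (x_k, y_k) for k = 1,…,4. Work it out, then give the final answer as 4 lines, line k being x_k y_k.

13 2
337 52
8749 1350
227137 35048

√42 = [6; 2,12, …], period ℓ=2 (even) → k=1
step 0: (6, 1)  from 6·(1,0) + (0,1)
step 1: (13, 2)  from 2·(6,1) + (1,0)
fundamental: x₁=13, y₁=2  (since 169 − 42·4 = 1)
(x_2, y_2) = (13·13 + 42·2·2, 13·2 + 2·13) = (337, 52)
(x_3, y_3) = (13·337 + 42·2·52, 13·52 + 2·337) = (8749, 1350)
(x_4, y_4) = (13·8749 + 42·2·1350, 13·1350 + 2·8749) = (227137, 35048)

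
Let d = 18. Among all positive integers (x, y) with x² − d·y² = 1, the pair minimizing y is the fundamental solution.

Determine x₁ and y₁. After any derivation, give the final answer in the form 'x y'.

17 4

√18 → a₀=4, period (4,8); ℓ=2 even so k=1
step 0: (4, 1)  from 4·(1,0) + (0,1)
step 1: (17, 4)  from 4·(4,1) + (1,0)
→ (17, 4).  Check: 17²=289, 18·4²=288, difference 1.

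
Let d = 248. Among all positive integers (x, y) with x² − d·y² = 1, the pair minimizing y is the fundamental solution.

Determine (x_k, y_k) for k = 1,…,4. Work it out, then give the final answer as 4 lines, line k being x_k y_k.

63 4
7937 504
999999 63500
125991937 8000496

d=248: √d = [15; 1,2,1,30] (ℓ=4, even), read p_3/q_3
i=0: a=15 ⇒ p=15, q=1
i=1: a=1 ⇒ p=16, q=1
i=2: a=2 ⇒ p=47, q=3
i=3: a=1 ⇒ p=63, q=4
→ (63, 4).  Check: 63²=3969, 248·4²=3968, difference 1.
n=2: (63,4)∘(63,4) = (63·63+248·4·4, 63·4+4·63) = (7937,504)
n=3: (7937,504)∘(63,4) = (63·7937+248·4·504, 63·504+4·7937) = (999999,63500)
n=4: (999999,63500)∘(63,4) = (63·999999+248·4·63500, 63·63500+4·999999) = (125991937,8000496)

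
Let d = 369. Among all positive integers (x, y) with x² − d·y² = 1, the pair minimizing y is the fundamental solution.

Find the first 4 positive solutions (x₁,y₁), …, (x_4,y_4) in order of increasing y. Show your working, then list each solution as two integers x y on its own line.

8396801 437120
141012534067201 7340819306240
2368108374136006451201 123278797782910239360
39769069528107045198367948801 2070295065004669620717268480

d=369: √d = [19; 4,1,3,2,7,4,7,2,3,1,4,38] (ℓ=12, even), read p_11/q_11
k=0  a_k=19  p_k/q_k = 19/1
…
k=2  a_k=1  p_k/q_k = 96/5
…
k=4  a_k=2  p_k/q_k = 826/43
…
k=8  a_k=2  p_k/q_k = 393504/20485
…
k=10  a_k=1  p_k/q_k = 1758061/91521
k=11  a_k=4  p_k/q_k = 8396801/437120
→ (8396801, 437120).  Check: 8396801²=70506267033601, 369·437120²=70506267033600, difference 1.
(x_2, y_2) = (8396801·8396801 + 369·437120·437120, 8396801·437120 + 437120·8396801) = (141012534067201, 7340819306240)
(x_3, y_3) = (8396801·141012534067201 + 369·437120·7340819306240, 8396801·7340819306240 + 437120·141012534067201) = (2368108374136006451201, 123278797782910239360)
(x_4, y_4) = (8396801·2368108374136006451201 + 369·437120·123278797782910239360, 8396801·123278797782910239360 + 437120·2368108374136006451201) = (39769069528107045198367948801, 2070295065004669620717268480)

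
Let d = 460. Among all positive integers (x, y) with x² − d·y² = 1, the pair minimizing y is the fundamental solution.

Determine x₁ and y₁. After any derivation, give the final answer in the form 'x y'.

2535751 118230

√460 → a₀=21, period (2,4,3,1,2,10,2,1,3,4,2,42); ℓ=12 even so k=11
k=0  a_k=21  p_k/q_k = 21/1
k=1  a_k=2  p_k/q_k = 43/2
k=2  a_k=4  p_k/q_k = 193/9
…
k=7  a_k=2  p_k/q_k = 48922/2281
…
k=10  a_k=4  p_k/q_k = 1135029/52921
k=11  a_k=2  p_k/q_k = 2535751/118230
→ (2535751, 118230).  Check: 2535751²=6430033134001, 460·118230²=6430033134000, difference 1.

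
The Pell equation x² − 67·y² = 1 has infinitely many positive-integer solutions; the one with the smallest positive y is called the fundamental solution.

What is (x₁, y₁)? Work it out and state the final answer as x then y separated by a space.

48842 5967

√67 = [8; 5,2,1,1,7,1,1,2,5,16, …], period ℓ=10 (even) → k=9
i=0: a=8 ⇒ p=8, q=1
i=1: a=5 ⇒ p=41, q=5
…
i=4: a=1 ⇒ p=221, q=27
…
i=7: a=1 ⇒ p=3577, q=437
i=8: a=2 ⇒ p=9053, q=1106
i=9: a=5 ⇒ p=48842, q=5967
fundamental: x₁=48842, y₁=5967  (since 2385540964 − 67·35605089 = 1)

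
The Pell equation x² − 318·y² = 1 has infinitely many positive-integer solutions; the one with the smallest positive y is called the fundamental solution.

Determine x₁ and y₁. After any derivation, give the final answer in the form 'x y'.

107 6

√318 = [17; 1,4,1,34, …], period ℓ=4 (even) → k=3
i=0: a=17 ⇒ p=17, q=1
…
i=2: a=4 ⇒ p=89, q=5
i=3: a=1 ⇒ p=107, q=6
(x₁, y₁) = (107, 6);  107² − 318·6² = 1 ✓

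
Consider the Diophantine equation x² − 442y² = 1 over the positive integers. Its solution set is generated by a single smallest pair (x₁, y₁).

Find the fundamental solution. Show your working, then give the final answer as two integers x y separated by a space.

√442 → a₀=21, period (42); ℓ=1 odd so k=1
k=0  a_k=21  p_k/q_k = 21/1
k=1  a_k=42  p_k/q_k = 883/42
(x₁, y₁) = (883, 42);  883² − 442·42² = 1 ✓

883 42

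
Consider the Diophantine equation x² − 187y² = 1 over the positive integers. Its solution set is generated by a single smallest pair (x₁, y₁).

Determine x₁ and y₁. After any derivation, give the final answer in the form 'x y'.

√187 → a₀=13, period (1,2,13,2,1,26); ℓ=6 even so k=5
a_0=13:  p_0=13·1+0=13,  q_0=13·0+1=1
a_1=1:  p_1=1·13+1=14,  q_1=1·1+0=1
…
a_4=2:  p_4=2·547+41=1135,  q_4=2·40+3=83
a_5=1:  p_5=1·1135+547=1682,  q_5=1·83+40=123
(x₁, y₁) = (1682, 123);  1682² − 187·123² = 1 ✓

1682 123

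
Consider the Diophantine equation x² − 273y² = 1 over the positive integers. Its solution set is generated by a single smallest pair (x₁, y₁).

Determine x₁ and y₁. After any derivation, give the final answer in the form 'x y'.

727 44

[16; 1,1,10,1,1,32] for √273; ℓ=6 ⇒ convergent index 5
k=0  a_k=16  p_k/q_k = 16/1
…
k=4  a_k=1  p_k/q_k = 380/23
k=5  a_k=1  p_k/q_k = 727/44
→ (727, 44).  Check: 727²=528529, 273·44²=528528, difference 1.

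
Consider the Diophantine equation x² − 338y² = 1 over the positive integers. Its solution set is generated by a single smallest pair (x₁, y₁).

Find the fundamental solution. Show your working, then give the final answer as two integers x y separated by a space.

114243 6214

√338 = [18; 2,1,1,2,36, …], period ℓ=5 (odd) → k=9
a_0=18:  p_0=18·1+0=18,  q_0=18·0+1=1
a_1=2:  p_1=2·18+1=37,  q_1=2·1+0=2
a_2=1:  p_2=1·37+18=55,  q_2=1·2+1=3
a_3=1:  p_3=1·55+37=92,  q_3=1·3+2=5
a_4=2:  p_4=2·92+55=239,  q_4=2·5+3=13
a_5=36:  p_5=36·239+92=8696,  q_5=36·13+5=473
a_6=2:  p_6=2·8696+239=17631,  q_6=2·473+13=959
…
a_8=1:  p_8=1·26327+17631=43958,  q_8=1·1432+959=2391
a_9=2:  p_9=2·43958+26327=114243,  q_9=2·2391+1432=6214
fundamental: x₁=114243, y₁=6214  (since 13051463049 − 338·38613796 = 1)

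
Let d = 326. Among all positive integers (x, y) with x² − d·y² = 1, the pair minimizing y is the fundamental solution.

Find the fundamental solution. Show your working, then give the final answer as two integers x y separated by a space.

325 18

√326 → a₀=18, period (18,36); ℓ=2 even so k=1
step 0: (18, 1)  from 18·(1,0) + (0,1)
step 1: (325, 18)  from 18·(18,1) + (1,0)
(x₁, y₁) = (325, 18);  325² − 326·18² = 1 ✓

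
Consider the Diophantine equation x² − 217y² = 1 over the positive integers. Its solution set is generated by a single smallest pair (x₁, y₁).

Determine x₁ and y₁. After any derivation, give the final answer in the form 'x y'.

[14; 1,2,1,2,1,…,2,1,28] for √217; ℓ=16 ⇒ convergent index 15
step 0: (14, 1)  from 14·(1,0) + (0,1)
step 1: (15, 1)  from 1·(14,1) + (1,0)
step 2: (44, 3)  from 2·(15,1) + (14,1)
…
step 4: (162, 11)  from 2·(59,4) + (44,3)
step 5: (221, 15)  from 1·(162,11) + (59,4)
step 6: (383, 26)  from 1·(221,15) + (162,11)
step 7: (3668, 249)  from 9·(383,26) + (221,15)
step 8: (15055, 1022)  from 4·(3668,249) + (383,26)
…
step 12: (740980, 50301)  from 2·(293381,19916) + (154218,10469)
step 13: (1034361, 70217)  from 1·(740980,50301) + (293381,19916)
step 14: (2809702, 190735)  from 2·(1034361,70217) + (740980,50301)
step 15: (3844063, 260952)  from 1·(2809702,190735) + (1034361,70217)
→ (3844063, 260952).  Check: 3844063²=14776820347969, 217·260952²=14776820347968, difference 1.

3844063 260952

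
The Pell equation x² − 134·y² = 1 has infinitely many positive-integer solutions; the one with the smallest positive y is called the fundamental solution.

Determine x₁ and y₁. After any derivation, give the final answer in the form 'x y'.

145925 12606

d=134: √d = [11; 1,1,2,1,3,…,1,1,22] (ℓ=14, even), read p_13/q_13
step 0: (11, 1)  from 11·(1,0) + (0,1)
step 1: (12, 1)  from 1·(11,1) + (1,0)
step 2: (23, 2)  from 1·(12,1) + (11,1)
…
step 6: (382, 33)  from 1·(301,26) + (81,7)
step 7: (4121, 356)  from 10·(382,33) + (301,26)
…
step 10: (22133, 1912)  from 1·(17630,1523) + (4503,389)
step 11: (61896, 5347)  from 2·(22133,1912) + (17630,1523)
step 12: (84029, 7259)  from 1·(61896,5347) + (22133,1912)
step 13: (145925, 12606)  from 1·(84029,7259) + (61896,5347)
fundamental: x₁=145925, y₁=12606  (since 21294105625 − 134·158911236 = 1)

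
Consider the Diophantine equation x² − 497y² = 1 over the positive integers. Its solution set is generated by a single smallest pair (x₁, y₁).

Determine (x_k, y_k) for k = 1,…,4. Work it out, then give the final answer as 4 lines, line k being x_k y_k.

[22; 3,2,2,5,6,5,2,2,3,44] for √497; ℓ=10 ⇒ convergent index 9
step 0: (22, 1)  from 22·(1,0) + (0,1)
step 1: (67, 3)  from 3·(22,1) + (1,0)
…
step 5: (12685, 569)  from 6·(2051,92) + (379,17)
step 6: (65476, 2937)  from 5·(12685,569) + (2051,92)
step 7: (143637, 6443)  from 2·(65476,2937) + (12685,569)
step 8: (352750, 15823)  from 2·(143637,6443) + (65476,2937)
step 9: (1201887, 53912)  from 3·(352750,15823) + (143637,6443)
→ (1201887, 53912).  Check: 1201887²=1444532360769, 497·53912²=1444532360768, difference 1.
(x_2, y_2) = (1201887·1201887 + 497·53912·53912, 1201887·53912 + 53912·1201887) = (2889064721537, 129592263888)
(x_3, y_3) = (1201887·2889064721537 + 497·53912·129592263888, 1201887·129592263888 + 53912·2889064721537) = (6944658661946678751, 311510514535059400)
(x_4, y_4) = (1201887·6944658661946678751 + 497·53912·311510514535059400, 1201887·311510514535059400 + 53912·6944658661946678751) = (16693389930459326703284737, 748800875565868281911712)

1201887 53912
2889064721537 129592263888
6944658661946678751 311510514535059400
16693389930459326703284737 748800875565868281911712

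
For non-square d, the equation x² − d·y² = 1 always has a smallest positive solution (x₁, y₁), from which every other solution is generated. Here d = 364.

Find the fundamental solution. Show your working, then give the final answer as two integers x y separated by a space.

4954951 259710

√364 → a₀=19, period (12,1,2,3,1,8,1,3,2,1,12,38); ℓ=12 even so k=11
k=0  a_k=19  p_k/q_k = 19/1
k=1  a_k=12  p_k/q_k = 229/12
…
k=5  a_k=1  p_k/q_k = 3148/165
…
k=8  a_k=3  p_k/q_k = 119872/6283
…
k=10  a_k=1  p_k/q_k = 390371/20461
k=11  a_k=12  p_k/q_k = 4954951/259710
(x₁, y₁) = (4954951, 259710);  4954951² − 364·259710² = 1 ✓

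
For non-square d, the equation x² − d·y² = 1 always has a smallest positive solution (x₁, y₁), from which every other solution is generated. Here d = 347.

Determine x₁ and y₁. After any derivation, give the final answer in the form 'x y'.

√347 → a₀=18, period (1,1,1,2,4,…,1,1,36); ℓ=14 even so k=13
a_0=18:  p_0=18·1+0=18,  q_0=18·0+1=1
a_1=1:  p_1=1·18+1=19,  q_1=1·1+0=1
a_2=1:  p_2=1·19+18=37,  q_2=1·1+1=2
a_3=1:  p_3=1·37+19=56,  q_3=1·2+1=3
a_4=2:  p_4=2·56+37=149,  q_4=2·3+2=8
…
a_6=1:  p_6=1·652+149=801,  q_6=1·35+8=43
a_7=17:  p_7=17·801+652=14269,  q_7=17·43+35=766
…
a_9=4:  p_9=4·15070+14269=74549,  q_9=4·809+766=4002
a_10=2:  p_10=2·74549+15070=164168,  q_10=2·4002+809=8813
a_11=1:  p_11=1·164168+74549=238717,  q_11=1·8813+4002=12815
a_12=1:  p_12=1·238717+164168=402885,  q_12=1·12815+8813=21628
a_13=1:  p_13=1·402885+238717=641602,  q_13=1·21628+12815=34443
→ (641602, 34443).  Check: 641602²=411653126404, 347·34443²=411653126403, difference 1.

641602 34443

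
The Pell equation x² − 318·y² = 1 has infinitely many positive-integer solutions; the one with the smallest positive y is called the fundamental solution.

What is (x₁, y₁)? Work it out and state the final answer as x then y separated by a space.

107 6

d=318: √d = [17; 1,4,1,34] (ℓ=4, even), read p_3/q_3
a_0=17:  p_0=17·1+0=17,  q_0=17·0+1=1
a_1=1:  p_1=1·17+1=18,  q_1=1·1+0=1
a_2=4:  p_2=4·18+17=89,  q_2=4·1+1=5
a_3=1:  p_3=1·89+18=107,  q_3=1·5+1=6
fundamental: x₁=107, y₁=6  (since 11449 − 318·36 = 1)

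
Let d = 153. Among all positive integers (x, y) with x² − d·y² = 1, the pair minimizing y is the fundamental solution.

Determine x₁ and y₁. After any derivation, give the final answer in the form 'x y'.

d=153: √d = [12; 2,1,2,2,2,1,2,24] (ℓ=8, even), read p_7/q_7
i=0: a=12 ⇒ p=12, q=1
…
i=2: a=1 ⇒ p=37, q=3
…
i=4: a=2 ⇒ p=235, q=19
…
i=6: a=1 ⇒ p=804, q=65
i=7: a=2 ⇒ p=2177, q=176
fundamental: x₁=2177, y₁=176  (since 4739329 − 153·30976 = 1)

2177 176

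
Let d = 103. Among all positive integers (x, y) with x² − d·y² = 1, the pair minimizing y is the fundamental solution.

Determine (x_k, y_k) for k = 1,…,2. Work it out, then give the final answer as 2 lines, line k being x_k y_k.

√103 → a₀=10, period (6,1,2,1,1,9,1,1,2,1,6,20); ℓ=12 even so k=11
a_0=10:  p_0=10·1+0=10,  q_0=10·0+1=1
a_1=6:  p_1=6·10+1=61,  q_1=6·1+0=6
…
a_3=2:  p_3=2·71+61=203,  q_3=2·7+6=20
a_4=1:  p_4=1·203+71=274,  q_4=1·20+7=27
a_5=1:  p_5=1·274+203=477,  q_5=1·27+20=47
a_6=9:  p_6=9·477+274=4567,  q_6=9·47+27=450
a_7=1:  p_7=1·4567+477=5044,  q_7=1·450+47=497
…
a_9=2:  p_9=2·9611+5044=24266,  q_9=2·947+497=2391
a_10=1:  p_10=1·24266+9611=33877,  q_10=1·2391+947=3338
a_11=6:  p_11=6·33877+24266=227528,  q_11=6·3338+2391=22419
(x₁, y₁) = (227528, 22419);  227528² − 103·22419² = 1 ✓
n=2: (227528,22419)∘(227528,22419) = (227528·227528+103·22419·22419, 227528·22419+22419·227528) = (103537981567,10201900464)

227528 22419
103537981567 10201900464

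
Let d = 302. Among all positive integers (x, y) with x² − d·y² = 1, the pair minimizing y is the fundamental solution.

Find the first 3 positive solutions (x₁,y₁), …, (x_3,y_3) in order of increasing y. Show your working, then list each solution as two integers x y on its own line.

d=302: √d = [17; 2,1,1,1,4,…,1,2,34] (ℓ=16, even), read p_15/q_15
i=0: a=17 ⇒ p=17, q=1
i=1: a=2 ⇒ p=35, q=2
i=2: a=1 ⇒ p=52, q=3
…
i=4: a=1 ⇒ p=139, q=8
i=5: a=4 ⇒ p=643, q=37
i=6: a=2 ⇒ p=1425, q=82
…
i=8: a=16 ⇒ p=34513, q=1986
i=9: a=1 ⇒ p=36581, q=2105
i=10: a=2 ⇒ p=107675, q=6196
i=11: a=4 ⇒ p=467281, q=26889
…
i=13: a=1 ⇒ p=1042237, q=59974
i=14: a=1 ⇒ p=1617193, q=93059
i=15: a=2 ⇒ p=4276623, q=246092
(x₁, y₁) = (4276623, 246092);  4276623² − 302·246092² = 1 ✓
(x_2, y_2) = (4276623·4276623 + 302·246092·246092, 4276623·246092 + 246092·4276623) = (36579008568257, 2104885414632)
(x_3, y_3) = (4276623·36579008568257 + 302·246092·2104885414632, 4276623·2104885414632 + 246092·36579008568257) = (312869258720405635599, 18003602753159249380)

4276623 246092
36579008568257 2104885414632
312869258720405635599 18003602753159249380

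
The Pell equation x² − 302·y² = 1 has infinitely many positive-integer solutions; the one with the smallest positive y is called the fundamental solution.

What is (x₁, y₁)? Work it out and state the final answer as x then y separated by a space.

4276623 246092

√302 = [17; 2,1,1,1,4,…,1,2,34, …], period ℓ=16 (even) → k=15
step 0: (17, 1)  from 17·(1,0) + (0,1)
…
step 5: (643, 37)  from 4·(139,8) + (87,5)
…
step 7: (2068, 119)  from 1·(1425,82) + (643,37)
step 8: (34513, 1986)  from 16·(2068,119) + (1425,82)
…
step 11: (467281, 26889)  from 4·(107675,6196) + (36581,2105)
step 12: (574956, 33085)  from 1·(467281,26889) + (107675,6196)
…
step 14: (1617193, 93059)  from 1·(1042237,59974) + (574956,33085)
step 15: (4276623, 246092)  from 2·(1617193,93059) + (1042237,59974)
→ (4276623, 246092).  Check: 4276623²=18289504284129, 302·246092²=18289504284128, difference 1.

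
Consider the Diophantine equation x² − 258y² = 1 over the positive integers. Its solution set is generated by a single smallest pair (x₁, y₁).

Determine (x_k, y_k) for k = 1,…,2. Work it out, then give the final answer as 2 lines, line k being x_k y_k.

257 16
132097 8224

√258 → a₀=16, period (16,32); ℓ=2 even so k=1
step 0: (16, 1)  from 16·(1,0) + (0,1)
step 1: (257, 16)  from 16·(16,1) + (1,0)
fundamental: x₁=257, y₁=16  (since 66049 − 258·256 = 1)
n=2: (257,16)∘(257,16) = (257·257+258·16·16, 257·16+16·257) = (132097,8224)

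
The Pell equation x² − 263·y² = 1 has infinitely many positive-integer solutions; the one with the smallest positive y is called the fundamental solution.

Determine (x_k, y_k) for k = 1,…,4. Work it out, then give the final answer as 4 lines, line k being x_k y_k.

[16; 4,1,1,1,1,15,1,1,1,1,4,32] for √263; ℓ=12 ⇒ convergent index 11
step 0: (16, 1)  from 16·(1,0) + (0,1)
step 1: (65, 4)  from 4·(16,1) + (1,0)
step 2: (81, 5)  from 1·(65,4) + (16,1)
step 3: (146, 9)  from 1·(81,5) + (65,4)
step 4: (227, 14)  from 1·(146,9) + (81,5)
step 5: (373, 23)  from 1·(227,14) + (146,9)
step 6: (5822, 359)  from 15·(373,23) + (227,14)
step 7: (6195, 382)  from 1·(5822,359) + (373,23)
step 8: (12017, 741)  from 1·(6195,382) + (5822,359)
step 9: (18212, 1123)  from 1·(12017,741) + (6195,382)
step 10: (30229, 1864)  from 1·(18212,1123) + (12017,741)
step 11: (139128, 8579)  from 4·(30229,1864) + (18212,1123)
→ (139128, 8579).  Check: 139128²=19356600384, 263·8579²=19356600383, difference 1.
k=2:  x_2 = 139128·139128+263·8579·8579 = 38713200767,  y_2 = 139128·8579+8579·139128 = 2387158224
k=3:  x_3 = 139128·38713200767+263·8579·2387158224 = 10772180392483224,  y_3 = 139128·2387158224+8579·38713200767 = 664241098768765
k=4:  x_4 = 139128·10772180392483224+263·8579·664241098768765 = 2997423827252098776577,  y_4 = 139128·664241098768765+8579·10772180392483224 = 184829071176614315616

139128 8579
38713200767 2387158224
10772180392483224 664241098768765
2997423827252098776577 184829071176614315616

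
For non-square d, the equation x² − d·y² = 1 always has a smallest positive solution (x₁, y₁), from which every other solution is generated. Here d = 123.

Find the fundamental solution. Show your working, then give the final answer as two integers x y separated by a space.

122 11

√123 → a₀=11, period (11,22); ℓ=2 even so k=1
i=0: a=11 ⇒ p=11, q=1
i=1: a=11 ⇒ p=122, q=11
(x₁, y₁) = (122, 11);  122² − 123·11² = 1 ✓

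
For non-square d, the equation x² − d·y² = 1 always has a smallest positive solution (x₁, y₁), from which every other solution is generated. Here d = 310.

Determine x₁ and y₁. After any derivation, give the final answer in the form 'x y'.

848719 48204

d=310: √d = [17; 1,1,1,1,5,…,1,1,34] (ℓ=16, even), read p_15/q_15
i=0: a=17 ⇒ p=17, q=1
i=1: a=1 ⇒ p=18, q=1
…
i=4: a=1 ⇒ p=88, q=5
i=5: a=5 ⇒ p=493, q=28
i=6: a=3 ⇒ p=1567, q=89
…
i=10: a=3 ⇒ p=28928, q=1643
i=11: a=5 ⇒ p=152387, q=8655
i=12: a=1 ⇒ p=181315, q=10298
i=13: a=1 ⇒ p=333702, q=18953
i=14: a=1 ⇒ p=515017, q=29251
i=15: a=1 ⇒ p=848719, q=48204
→ (848719, 48204).  Check: 848719²=720323940961, 310·48204²=720323940960, difference 1.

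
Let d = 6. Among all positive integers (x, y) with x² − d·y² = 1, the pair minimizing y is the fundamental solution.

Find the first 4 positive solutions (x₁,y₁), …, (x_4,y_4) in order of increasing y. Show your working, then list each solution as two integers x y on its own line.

√6 → a₀=2, period (2,4); ℓ=2 even so k=1
step 0: (2, 1)  from 2·(1,0) + (0,1)
step 1: (5, 2)  from 2·(2,1) + (1,0)
(x₁, y₁) = (5, 2);  5² − 6·2² = 1 ✓
(5+2√6)^2 = 49 + 20√6
(5+2√6)^3 = 485 + 198√6
(5+2√6)^4 = 4801 + 1960√6

5 2
49 20
485 198
4801 1960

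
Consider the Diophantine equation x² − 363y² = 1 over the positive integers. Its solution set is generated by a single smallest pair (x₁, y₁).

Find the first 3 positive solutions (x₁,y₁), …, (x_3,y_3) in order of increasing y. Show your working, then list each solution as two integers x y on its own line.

362 19
262087 13756
189750626 9959325

√363 → a₀=19, period (19,38); ℓ=2 even so k=1
k=0  a_k=19  p_k/q_k = 19/1
k=1  a_k=19  p_k/q_k = 362/19
fundamental: x₁=362, y₁=19  (since 131044 − 363·361 = 1)
k=2:  x_2 = 362·362+363·19·19 = 262087,  y_2 = 362·19+19·362 = 13756
k=3:  x_3 = 362·262087+363·19·13756 = 189750626,  y_3 = 362·13756+19·262087 = 9959325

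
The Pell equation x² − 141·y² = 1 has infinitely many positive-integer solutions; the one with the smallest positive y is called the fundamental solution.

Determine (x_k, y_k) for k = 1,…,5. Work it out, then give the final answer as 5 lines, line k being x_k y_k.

95 8
18049 1520
3429215 288792
651532801 54868960
123787802975 10424813608

√141 = [11; 1,6,1,22, …], period ℓ=4 (even) → k=3
k=0  a_k=11  p_k/q_k = 11/1
…
k=2  a_k=6  p_k/q_k = 83/7
k=3  a_k=1  p_k/q_k = 95/8
(x₁, y₁) = (95, 8);  95² − 141·8² = 1 ✓
(x_2, y_2) = (95·95 + 141·8·8, 95·8 + 8·95) = (18049, 1520)
(x_3, y_3) = (95·18049 + 141·8·1520, 95·1520 + 8·18049) = (3429215, 288792)
(x_4, y_4) = (95·3429215 + 141·8·288792, 95·288792 + 8·3429215) = (651532801, 54868960)
(x_5, y_5) = (95·651532801 + 141·8·54868960, 95·54868960 + 8·651532801) = (123787802975, 10424813608)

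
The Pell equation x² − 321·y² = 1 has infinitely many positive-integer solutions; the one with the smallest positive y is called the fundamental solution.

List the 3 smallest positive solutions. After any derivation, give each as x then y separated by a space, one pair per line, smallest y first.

215 12
92449 5160
39752855 2218788

[17; 1,10,1,34] for √321; ℓ=4 ⇒ convergent index 3
a_0=17:  p_0=17·1+0=17,  q_0=17·0+1=1
a_1=1:  p_1=1·17+1=18,  q_1=1·1+0=1
a_2=10:  p_2=10·18+17=197,  q_2=10·1+1=11
a_3=1:  p_3=1·197+18=215,  q_3=1·11+1=12
fundamental: x₁=215, y₁=12  (since 46225 − 321·144 = 1)
n=2: (215,12)∘(215,12) = (215·215+321·12·12, 215·12+12·215) = (92449,5160)
n=3: (92449,5160)∘(215,12) = (215·92449+321·12·5160, 215·5160+12·92449) = (39752855,2218788)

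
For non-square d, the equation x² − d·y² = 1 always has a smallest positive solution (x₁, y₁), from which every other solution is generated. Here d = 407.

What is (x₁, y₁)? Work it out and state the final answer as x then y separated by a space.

2663 132

√407 → a₀=20, period (5,1,2,1,5,40); ℓ=6 even so k=5
k=0  a_k=20  p_k/q_k = 20/1
…
k=2  a_k=1  p_k/q_k = 121/6
…
k=4  a_k=1  p_k/q_k = 464/23
k=5  a_k=5  p_k/q_k = 2663/132
→ (2663, 132).  Check: 2663²=7091569, 407·132²=7091568, difference 1.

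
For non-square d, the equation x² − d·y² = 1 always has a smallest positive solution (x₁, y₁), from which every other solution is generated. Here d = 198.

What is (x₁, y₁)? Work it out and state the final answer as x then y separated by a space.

√198 = [14; 14,28, …], period ℓ=2 (even) → k=1
step 0: (14, 1)  from 14·(1,0) + (0,1)
step 1: (197, 14)  from 14·(14,1) + (1,0)
fundamental: x₁=197, y₁=14  (since 38809 − 198·196 = 1)

197 14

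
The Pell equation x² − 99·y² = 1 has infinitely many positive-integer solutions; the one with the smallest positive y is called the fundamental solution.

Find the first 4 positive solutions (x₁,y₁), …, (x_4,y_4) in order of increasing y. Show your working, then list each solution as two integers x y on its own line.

10 1
199 20
3970 399
79201 7960

[9; 1,18] for √99; ℓ=2 ⇒ convergent index 1
k=0  a_k=9  p_k/q_k = 9/1
k=1  a_k=1  p_k/q_k = 10/1
→ (10, 1).  Check: 10²=100, 99·1²=99, difference 1.
k=2:  x_2 = 10·10+99·1·1 = 199,  y_2 = 10·1+1·10 = 20
k=3:  x_3 = 10·199+99·1·20 = 3970,  y_3 = 10·20+1·199 = 399
k=4:  x_4 = 10·3970+99·1·399 = 79201,  y_4 = 10·399+1·3970 = 7960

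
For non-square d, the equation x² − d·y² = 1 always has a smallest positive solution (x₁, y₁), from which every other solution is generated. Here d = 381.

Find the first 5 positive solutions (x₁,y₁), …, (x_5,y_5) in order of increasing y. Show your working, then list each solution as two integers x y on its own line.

1015 52
2060449 105560
4182710455 214286748
8490900163201 435001992880
17236523148587575 883053831259652

d=381: √d = [19; 1,1,12,1,1,38] (ℓ=6, even), read p_5/q_5
a_0=19:  p_0=19·1+0=19,  q_0=19·0+1=1
a_1=1:  p_1=1·19+1=20,  q_1=1·1+0=1
a_2=1:  p_2=1·20+19=39,  q_2=1·1+1=2
a_3=12:  p_3=12·39+20=488,  q_3=12·2+1=25
a_4=1:  p_4=1·488+39=527,  q_4=1·25+2=27
a_5=1:  p_5=1·527+488=1015,  q_5=1·27+25=52
→ (1015, 52).  Check: 1015²=1030225, 381·52²=1030224, difference 1.
n=2: (1015,52)∘(1015,52) = (1015·1015+381·52·52, 1015·52+52·1015) = (2060449,105560)
n=3: (2060449,105560)∘(1015,52) = (1015·2060449+381·52·105560, 1015·105560+52·2060449) = (4182710455,214286748)
n=4: (4182710455,214286748)∘(1015,52) = (1015·4182710455+381·52·214286748, 1015·214286748+52·4182710455) = (8490900163201,435001992880)
n=5: (8490900163201,435001992880)∘(1015,52) = (1015·8490900163201+381·52·435001992880, 1015·435001992880+52·8490900163201) = (17236523148587575,883053831259652)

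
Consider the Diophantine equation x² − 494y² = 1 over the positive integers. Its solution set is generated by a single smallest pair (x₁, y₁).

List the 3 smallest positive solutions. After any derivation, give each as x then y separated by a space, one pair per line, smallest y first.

[22; 4,2,2,1,2,1,2,2,4,44] for √494; ℓ=10 ⇒ convergent index 9
i=0: a=22 ⇒ p=22, q=1
…
i=6: a=1 ⇒ p=2556, q=115
…
i=8: a=2 ⇒ p=16514, q=743
i=9: a=4 ⇒ p=73035, q=3286
→ (73035, 3286).  Check: 73035²=5334111225, 494·3286²=5334111224, difference 1.
n=2: (73035,3286)∘(73035,3286) = (73035·73035+494·3286·3286, 73035·3286+3286·73035) = (10668222449,479986020)
n=3: (10668222449,479986020)∘(73035,3286) = (73035·10668222449+494·3286·479986020, 73035·479986020+3286·10668222449) = (1558307253052395,70111557938114)

73035 3286
10668222449 479986020
1558307253052395 70111557938114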